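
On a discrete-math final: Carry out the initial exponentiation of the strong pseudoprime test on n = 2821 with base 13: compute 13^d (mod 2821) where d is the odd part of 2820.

650

n − 1 = 2820 = 2^2 · 705, so s = 2 and d = 705.
Repeated squaring mod 2821: 13^1 ≡ 13, 13^2 ≡ 169, 13^4 ≡ 351, 13^8 ≡ 1898, 13^16 ≡ 2808, 13^32 ≡ 169, 13^64 ≡ 351, 13^128 ≡ 1898, 13^256 ≡ 2808, 13^512 ≡ 169.
705 = 512 + 128 + 64 + 1, so 13^705 ≡ 169·1898·351·13 ≡ 650 (mod 2821).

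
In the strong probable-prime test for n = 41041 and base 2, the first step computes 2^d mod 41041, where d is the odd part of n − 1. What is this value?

n − 1 = 41040 = 2^4 · 2565, so s = 4 and d = 2565.
2^2565 mod 41041 = 27994.

27994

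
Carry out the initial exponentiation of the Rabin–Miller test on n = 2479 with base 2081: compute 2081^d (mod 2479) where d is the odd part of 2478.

528

n − 1 = 2478 = 2^1 · 1239, so s = 1 and d = 1239.
Repeated squaring mod 2479: 2081^1 ≡ 2081, 2081^2 ≡ 2227, 2081^4 ≡ 1529, 2081^8 ≡ 144, 2081^16 ≡ 904, 2081^32 ≡ 1625, 2081^64 ≡ 490, 2081^128 ≡ 2116, 2081^256 ≡ 382, 2081^512 ≡ 2142, 2081^1024 ≡ 2014.
1239 = 1024 + 128 + 64 + 16 + 4 + 2 + 1, so 2081^1239 ≡ 2014·2116·490·904·1529·2227·2081 ≡ 528 (mod 2479).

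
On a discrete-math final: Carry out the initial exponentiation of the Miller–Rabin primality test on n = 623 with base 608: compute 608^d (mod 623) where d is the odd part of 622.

349

n − 1 = 622 = 2^1 · 311, so s = 1 and d = 311.
Repeated squaring mod 623: 608^1 ≡ 608, 608^2 ≡ 225, 608^4 ≡ 162, 608^8 ≡ 78, 608^16 ≡ 477, 608^32 ≡ 134, 608^64 ≡ 512, 608^128 ≡ 484, 608^256 ≡ 8.
311 = 256 + 32 + 16 + 4 + 2 + 1, so 608^311 ≡ 8·134·477·162·225·608 ≡ 349 (mod 623).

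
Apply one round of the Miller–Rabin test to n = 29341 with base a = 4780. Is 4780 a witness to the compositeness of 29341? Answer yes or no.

n − 1 = 29340 = 2^2 · 7335, so s = 2 and d = 7335.
x_0 = 4780^7335 mod 29341 = 1.
x_0 = 1, so 4780 is not a witness.

no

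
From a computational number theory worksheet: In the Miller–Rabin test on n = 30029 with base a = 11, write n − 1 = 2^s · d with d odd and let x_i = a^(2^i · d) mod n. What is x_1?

n − 1 = 30028 = 2^2 · 7507, so s = 2 and d = 7507.
x_0 = 11^7507 mod 30029 = 9026.
x_1 = 9026^2 mod 30029 = 30028.

30028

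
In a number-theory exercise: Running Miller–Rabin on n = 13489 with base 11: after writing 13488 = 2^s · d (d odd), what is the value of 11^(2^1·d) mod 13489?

11390

n − 1 = 13488 = 2^4 · 843, so s = 4 and d = 843.
x_0 = 11^843 mod 13489 = 5636.
x_1 = 5636^2 mod 13489 = 11390.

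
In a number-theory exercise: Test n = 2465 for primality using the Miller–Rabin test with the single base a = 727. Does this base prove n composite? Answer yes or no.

n − 1 = 2464 = 2^5 · 77, so s = 5 and d = 77.
Repeated squaring mod 2465: 727^1 ≡ 727, 727^2 ≡ 1019, 727^4 ≡ 596, 727^8 ≡ 256, 727^16 ≡ 1446, 727^32 ≡ 596, 727^64 ≡ 256.
77 = 64 + 8 + 4 + 1, so 727^77 ≡ 256·256·596·727 ≡ 1322 (mod 2465).
x_0 = 727^77 mod 2465 = 1322.
x_0 is neither 1 nor 2464, so continue squaring.
x_1 = 1322^2 mod 2465 = 2464.
x_1 ≡ −1, so 727 is not a witness.

no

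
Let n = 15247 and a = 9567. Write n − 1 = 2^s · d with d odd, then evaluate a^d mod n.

n − 1 = 15246 = 2^1 · 7623, so s = 1 and d = 7623.
9567^7623 mod 15247 = 12228.

12228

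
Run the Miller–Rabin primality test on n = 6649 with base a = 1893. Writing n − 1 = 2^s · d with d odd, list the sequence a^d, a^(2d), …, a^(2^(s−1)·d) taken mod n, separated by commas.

n − 1 = 6648 = 2^3 · 831, so s = 3 and d = 831.
x_0 = 1893^831 mod 6649 = 6433.
x_1 = 6433^2 mod 6649 = 113.
x_2 = 113^2 mod 6649 = 6120.

6433, 113, 6120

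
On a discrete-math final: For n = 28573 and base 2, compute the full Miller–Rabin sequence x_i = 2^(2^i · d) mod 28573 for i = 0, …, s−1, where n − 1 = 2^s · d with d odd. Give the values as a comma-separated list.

n − 1 = 28572 = 2^2 · 7143, so s = 2 and d = 7143.
x_0 = 2^7143 mod 28573 = 17096.
x_1 = 17096^2 mod 28573 = 28572.

17096, 28572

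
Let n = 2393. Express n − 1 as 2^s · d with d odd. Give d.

Halving: 2392 → 1196 → 598 → 299; 299 is odd.
So 2392 = 2^3 · 299.

299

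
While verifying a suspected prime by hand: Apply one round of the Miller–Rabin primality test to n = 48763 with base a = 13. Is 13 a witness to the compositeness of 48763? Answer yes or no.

n − 1 = 48762 = 2^1 · 24381, so s = 1 and d = 24381.
x_0 = 13^24381 mod 48763 = 27326.
x_0 ∉ {1, 48762} and s = 1, so 13 is a Miller–Rabin witness and 48763 is composite.

yes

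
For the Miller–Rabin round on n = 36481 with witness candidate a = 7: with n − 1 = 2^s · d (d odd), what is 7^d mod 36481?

9549

n − 1 = 36480 = 2^7 · 285, so s = 7 and d = 285.
7^285 mod 36481 = 9549.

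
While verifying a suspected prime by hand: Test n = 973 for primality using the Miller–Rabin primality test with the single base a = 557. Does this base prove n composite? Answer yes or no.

no

n − 1 = 972 = 2^2 · 243, so s = 2 and d = 243.
x_0 = 557^243 mod 973 = 1.
x_0 = 1, so 557 is not a witness.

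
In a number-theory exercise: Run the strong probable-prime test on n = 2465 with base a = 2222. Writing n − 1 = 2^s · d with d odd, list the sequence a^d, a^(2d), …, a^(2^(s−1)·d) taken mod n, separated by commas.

n − 1 = 2464 = 2^5 · 77, so s = 5 and d = 77.
x_0 = 2222^77 mod 2465 = 592.
x_1 = 592^2 mod 2465 = 434.
x_2 = 434^2 mod 2465 = 1016.
x_3 = 1016^2 mod 2465 = 1886.
x_4 = 1886^2 mod 2465 = 1.

592, 434, 1016, 1886, 1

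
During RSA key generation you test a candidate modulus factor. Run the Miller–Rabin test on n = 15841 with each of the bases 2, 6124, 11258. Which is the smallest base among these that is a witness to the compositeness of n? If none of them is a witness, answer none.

n − 1 = 15840 = 2^5 · 495, so s = 5 and d = 495.
Base 2: x_0 = 2^495 mod 15841 = 1. x_0 = 1, so 2 is not a witness.
Base 6124: x_0 = 6124^495 mod 15841 = 15840. x_0 = 15840 ≡ −1, so 6124 is not a witness.
Base 11258: x_0 = 11258^495 mod 15841 = 1. x_0 = 1, so 11258 is not a witness.
No listed base is a witness for 15841.

none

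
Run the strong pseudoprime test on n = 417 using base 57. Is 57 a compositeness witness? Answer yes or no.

n − 1 = 416 = 2^5 · 13, so s = 5 and d = 13.
x_0 = 57^13 mod 417 = 36.
x_0 is neither 1 nor 416, so continue squaring.
x_1 = 36^2 mod 417 = 45.
x_2 = 45^2 mod 417 = 357.
x_3 = 357^2 mod 417 = 264.
x_4 = 264^2 mod 417 = 57.
Reached i = s−1 = 4 without hitting −1: 57 is a Miller–Rabin witness and 417 is composite.

yes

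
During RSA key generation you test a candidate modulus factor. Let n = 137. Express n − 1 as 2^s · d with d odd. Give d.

Halving: 136 → 68 → 34 → 17; 17 is odd.
So 136 = 2^3 · 17.

17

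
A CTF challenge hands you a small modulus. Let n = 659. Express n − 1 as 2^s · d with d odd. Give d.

Halving: 658 → 329; 329 is odd.
So 658 = 2^1 · 329.

329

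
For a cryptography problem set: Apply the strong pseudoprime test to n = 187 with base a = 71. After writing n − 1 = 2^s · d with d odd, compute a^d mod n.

114

n − 1 = 186 = 2^1 · 93, so s = 1 and d = 93.
By repeated squaring, 71^93 ≡ 114 (mod 187).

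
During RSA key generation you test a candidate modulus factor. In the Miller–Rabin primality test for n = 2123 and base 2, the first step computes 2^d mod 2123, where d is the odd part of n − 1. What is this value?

1190

n − 1 = 2122 = 2^1 · 1061, so s = 1 and d = 1061.
Repeated squaring mod 2123: 2^1 ≡ 2, 2^2 ≡ 4, 2^4 ≡ 16, 2^8 ≡ 256, 2^16 ≡ 1846, 2^32 ≡ 301, 2^64 ≡ 1435, 2^128 ≡ 2038, 2^256 ≡ 856, 2^512 ≡ 301, 2^1024 ≡ 1435.
1061 = 1024 + 32 + 4 + 1, so 2^1061 ≡ 1435·301·16·2 ≡ 1190 (mod 2123).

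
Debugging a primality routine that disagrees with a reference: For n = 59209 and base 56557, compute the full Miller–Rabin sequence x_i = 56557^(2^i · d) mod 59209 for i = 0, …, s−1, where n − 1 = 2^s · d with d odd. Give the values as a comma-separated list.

34462, 15322, 59208

n − 1 = 59208 = 2^3 · 7401, so s = 3 and d = 7401.
x_0 = 56557^7401 mod 59209 = 34462.
x_1 = 34462^2 mod 59209 = 15322.
x_2 = 15322^2 mod 59209 = 59208.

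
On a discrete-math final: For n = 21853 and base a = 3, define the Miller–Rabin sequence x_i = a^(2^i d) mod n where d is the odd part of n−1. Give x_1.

4993

n − 1 = 21852 = 2^2 · 5463, so s = 2 and d = 5463.
x_0 = 3^5463 mod 21853 = 18136.
x_1 = 18136^2 mod 21853 = 4993.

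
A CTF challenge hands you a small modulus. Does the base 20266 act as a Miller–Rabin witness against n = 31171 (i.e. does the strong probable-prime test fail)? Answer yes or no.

yes

n − 1 = 31170 = 2^1 · 15585, so s = 1 and d = 15585.
x_0 = 20266^15585 mod 31171 = 28974.
x_0 ∉ {1, 31170} and s = 1, so 20266 is a Miller–Rabin witness and 31171 is composite.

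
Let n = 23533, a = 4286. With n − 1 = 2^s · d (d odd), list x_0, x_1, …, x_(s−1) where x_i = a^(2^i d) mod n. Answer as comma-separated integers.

n − 1 = 23532 = 2^2 · 5883, so s = 2 and d = 5883.
x_0 = 4286^5883 mod 23533 = 3980.
x_1 = 3980^2 mod 23533 = 2691.

3980, 2691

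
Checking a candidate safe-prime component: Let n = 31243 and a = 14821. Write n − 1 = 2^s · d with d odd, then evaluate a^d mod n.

n − 1 = 31242 = 2^1 · 15621, so s = 1 and d = 15621.
14821^15621 mod 31243 = 28126.

28126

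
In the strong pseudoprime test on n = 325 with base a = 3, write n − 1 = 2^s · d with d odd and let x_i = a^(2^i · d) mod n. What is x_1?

209

n − 1 = 324 = 2^2 · 81, so s = 2 and d = 81.
x_0 = 3^81 mod 325 = 53.
x_1 = 53^2 mod 325 = 209.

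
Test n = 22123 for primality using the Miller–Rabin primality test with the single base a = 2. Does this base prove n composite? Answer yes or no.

no

n − 1 = 22122 = 2^1 · 11061, so s = 1 and d = 11061.
x_0 = 2^11061 mod 22123 = 22122.
x_0 = 22122 ≡ −1, so 2 is not a witness.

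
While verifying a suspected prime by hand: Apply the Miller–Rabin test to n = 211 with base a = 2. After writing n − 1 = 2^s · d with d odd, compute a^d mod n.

210

n − 1 = 210 = 2^1 · 105, so s = 1 and d = 105.
2^105 mod 211 = 210.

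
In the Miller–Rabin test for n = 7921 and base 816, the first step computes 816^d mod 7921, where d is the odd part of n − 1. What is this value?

7043

n − 1 = 7920 = 2^4 · 495, so s = 4 and d = 495.
816^495 mod 7921 = 7043.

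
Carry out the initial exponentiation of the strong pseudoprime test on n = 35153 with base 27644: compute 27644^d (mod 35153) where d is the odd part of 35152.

n − 1 = 35152 = 2^4 · 2197, so s = 4 and d = 2197.
27644^2197 mod 35153 = 26278.

26278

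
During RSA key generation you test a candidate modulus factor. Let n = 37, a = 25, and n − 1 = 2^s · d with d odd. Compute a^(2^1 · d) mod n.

n − 1 = 36 = 2^2 · 9, so s = 2 and d = 9.
x_0 = 25^9 mod 37 = 36.
x_1 = 36^2 mod 37 = 1.

1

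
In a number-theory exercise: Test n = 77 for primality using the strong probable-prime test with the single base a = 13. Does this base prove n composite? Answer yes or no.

yes

n − 1 = 76 = 2^2 · 19, so s = 2 and d = 19.
Repeated squaring mod 77: 13^1 ≡ 13, 13^2 ≡ 15, 13^4 ≡ 71, 13^8 ≡ 36, 13^16 ≡ 64.
19 = 16 + 2 + 1, so 13^19 ≡ 64·15·13 ≡ 6 (mod 77).
x_0 = 13^19 mod 77 = 6.
x_0 is neither 1 nor 76, so continue squaring.
x_1 = 6^2 mod 77 = 36.
Reached i = s−1 = 1 without hitting −1: 13 is a Miller–Rabin witness and 77 is composite.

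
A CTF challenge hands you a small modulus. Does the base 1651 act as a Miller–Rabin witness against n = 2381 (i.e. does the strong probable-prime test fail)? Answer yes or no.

n − 1 = 2380 = 2^2 · 595, so s = 2 and d = 595.
x_0 = 1651^595 mod 2381 = 2380.
x_0 = 2380 ≡ −1, so 1651 is not a witness.

no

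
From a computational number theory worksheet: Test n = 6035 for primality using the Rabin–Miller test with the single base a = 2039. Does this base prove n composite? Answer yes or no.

no

n − 1 = 6034 = 2^1 · 3017, so s = 1 and d = 3017.
x_0 = 2039^3017 mod 6035 = 6034.
x_0 = 6034 ≡ −1, so 2039 is not a witness.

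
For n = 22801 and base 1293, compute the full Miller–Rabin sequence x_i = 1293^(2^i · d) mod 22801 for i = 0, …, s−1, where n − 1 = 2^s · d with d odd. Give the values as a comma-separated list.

17970, 13138, 3474, 6947

n − 1 = 22800 = 2^4 · 1425, so s = 4 and d = 1425.
x_0 = 1293^1425 mod 22801 = 17970.
x_1 = 17970^2 mod 22801 = 13138.
x_2 = 13138^2 mod 22801 = 3474.
x_3 = 3474^2 mod 22801 = 6947.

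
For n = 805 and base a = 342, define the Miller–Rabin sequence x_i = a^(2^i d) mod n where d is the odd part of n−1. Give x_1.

n − 1 = 804 = 2^2 · 201, so s = 2 and d = 201.
x_0 = 342^201 mod 805 = 272.
x_1 = 272^2 mod 805 = 729.

729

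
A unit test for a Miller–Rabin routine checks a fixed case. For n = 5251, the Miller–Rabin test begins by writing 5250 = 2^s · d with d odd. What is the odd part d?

2625

Halving: 5250 → 2625; 2625 is odd.
So 5250 = 2^1 · 2625.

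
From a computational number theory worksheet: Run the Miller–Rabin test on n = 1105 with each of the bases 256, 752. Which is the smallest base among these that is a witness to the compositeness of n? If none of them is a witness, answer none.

n − 1 = 1104 = 2^4 · 69, so s = 4 and d = 69.
Base 256: x_0 = 256^69 mod 1105 = 1. x_0 = 1, so 256 is not a witness.
Base 752: x_0 = 752^69 mod 1105 = 242. x_0 is neither 1 nor 1104, so continue squaring. x_1 = 242^2 mod 1105 = 1104. x_1 ≡ −1, so 752 is not a witness.
No listed base is a witness for 1105.

none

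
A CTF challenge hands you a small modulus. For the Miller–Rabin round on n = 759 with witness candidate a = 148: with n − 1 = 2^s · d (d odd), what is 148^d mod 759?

295

n − 1 = 758 = 2^1 · 379, so s = 1 and d = 379.
By repeated squaring, 148^379 ≡ 295 (mod 759).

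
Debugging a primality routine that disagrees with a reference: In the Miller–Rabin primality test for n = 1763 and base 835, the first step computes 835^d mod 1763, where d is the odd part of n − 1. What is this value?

958

n − 1 = 1762 = 2^1 · 881, so s = 1 and d = 881.
Repeated squaring mod 1763: 835^1 ≡ 835, 835^2 ≡ 840, 835^4 ≡ 400, 835^8 ≡ 1330, 835^16 ≡ 611, 835^32 ≡ 1328, 835^64 ≡ 584, 835^128 ≡ 797, 835^256 ≡ 529, 835^512 ≡ 1287.
881 = 512 + 256 + 64 + 32 + 16 + 1, so 835^881 ≡ 1287·529·584·1328·611·835 ≡ 958 (mod 1763).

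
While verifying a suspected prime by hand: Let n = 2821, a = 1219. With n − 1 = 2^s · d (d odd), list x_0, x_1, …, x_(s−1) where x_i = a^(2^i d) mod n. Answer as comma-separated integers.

1520, 1

n − 1 = 2820 = 2^2 · 705, so s = 2 and d = 705.
x_0 = 1219^705 mod 2821 = 1520.
x_1 = 1520^2 mod 2821 = 1.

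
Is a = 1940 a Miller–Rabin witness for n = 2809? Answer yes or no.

n − 1 = 2808 = 2^3 · 351, so s = 3 and d = 351.
x_0 = 1940^351 mod 2809 = 500.
x_0 is neither 1 nor 2808, so continue squaring.
x_1 = 500^2 mod 2809 = 2808.
x_1 ≡ −1, so 1940 is not a witness.

no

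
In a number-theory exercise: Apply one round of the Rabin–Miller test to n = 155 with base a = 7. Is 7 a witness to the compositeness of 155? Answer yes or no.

n − 1 = 154 = 2^1 · 77, so s = 1 and d = 77.
x_0 = 7^77 mod 155 = 142.
x_0 ∉ {1, 154} and s = 1, so 7 is a Miller–Rabin witness and 155 is composite.

yes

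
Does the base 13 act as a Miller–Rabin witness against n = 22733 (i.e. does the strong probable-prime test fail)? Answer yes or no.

yes

n − 1 = 22732 = 2^2 · 5683, so s = 2 and d = 5683.
Repeated squaring mod 22733: 13^1 ≡ 13, 13^2 ≡ 169, 13^4 ≡ 5828, 13^8 ≡ 2482, 13^16 ≡ 22414, 13^32 ≡ 10829, 13^64 ≡ 10427, 13^128 ≡ 13123, 13^256 ≡ 10654, 13^512 ≡ 1847, 13^1024 ≡ 1459, 13^2048 ≡ 14512, 13^4096 ≡ 22365.
5683 = 4096 + 1024 + 512 + 32 + 16 + 2 + 1, so 13^5683 ≡ 22365·1459·1847·10829·22414·169·13 ≡ 11572 (mod 22733).
x_0 = 13^5683 mod 22733 = 11572.
x_0 is neither 1 nor 22732, so continue squaring.
x_1 = 11572^2 mod 22733 = 13814.
Reached i = s−1 = 1 without hitting −1: 13 is a Miller–Rabin witness and 22733 is composite.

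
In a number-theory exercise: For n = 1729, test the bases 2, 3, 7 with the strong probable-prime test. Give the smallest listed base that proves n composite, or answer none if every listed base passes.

2

n − 1 = 1728 = 2^6 · 27, so s = 6 and d = 27.
Base 2: x_0 = 2^27 mod 1729 = 645. x_0 is neither 1 nor 1728, so continue squaring. x_1 = 645^2 mod 1729 = 1065. x_2 = 1065^2 mod 1729 = 1. x_2 = 1 but x_1 ≠ ±1, a nontrivial square root of 1 — 2 is a witness and 1729 is composite.
Base 3: x_0 = 3^27 mod 1729 = 664. x_0 is neither 1 nor 1728, so continue squaring. x_1 = 664^2 mod 1729 = 1. x_1 = 1 but x_0 ≠ ±1, a nontrivial square root of 1 — 3 is a witness and 1729 is composite.
Base 7: x_0 = 7^27 mod 1729 = 343. x_0 is neither 1 nor 1728, so continue squaring. x_1 = 343^2 mod 1729 = 77. x_2 = 77^2 mod 1729 = 742. x_3 = 742^2 mod 1729 = 742. x_4 = 742^2 mod 1729 = 742. x_5 = 742^2 mod 1729 = 742. Reached i = s−1 = 5 without hitting −1: 7 is a Miller–Rabin witness and 1729 is composite.
The smallest witness among the given bases is 2.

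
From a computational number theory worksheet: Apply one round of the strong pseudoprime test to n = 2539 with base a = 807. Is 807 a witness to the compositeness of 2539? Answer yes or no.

n − 1 = 2538 = 2^1 · 1269, so s = 1 and d = 1269.
x_0 = 807^1269 mod 2539 = 2538.
x_0 = 2538 ≡ −1, so 807 is not a witness.

no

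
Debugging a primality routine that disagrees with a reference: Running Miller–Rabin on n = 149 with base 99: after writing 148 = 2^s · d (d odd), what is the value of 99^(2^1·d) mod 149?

n − 1 = 148 = 2^2 · 37, so s = 2 and d = 37.
x_0 = 99^37 mod 149 = 44.
x_1 = 44^2 mod 149 = 148.

148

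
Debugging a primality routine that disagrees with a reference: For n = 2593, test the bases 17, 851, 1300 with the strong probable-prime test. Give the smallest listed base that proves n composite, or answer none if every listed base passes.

n − 1 = 2592 = 2^5 · 81, so s = 5 and d = 81.
Base 17: x_0 = 17^81 mod 2593 = 697. x_0 is neither 1 nor 2592, so continue squaring. x_1 = 697^2 mod 2593 = 918. x_2 = 918^2 mod 2593 = 2592. x_2 ≡ −1, so 17 is not a witness.
Base 851: x_0 = 851^81 mod 2593 = 1701. x_0 is neither 1 nor 2592, so continue squaring. x_1 = 1701^2 mod 2593 = 2206. x_2 = 2206^2 mod 2593 = 1968. x_3 = 1968^2 mod 2593 = 1675. x_4 = 1675^2 mod 2593 = 2592. x_4 ≡ −1, so 851 is not a witness.
Base 1300: x_0 = 1300^81 mod 2593 = 1997. x_0 is neither 1 nor 2592, so continue squaring. x_1 = 1997^2 mod 2593 = 2568. x_2 = 2568^2 mod 2593 = 625. x_3 = 625^2 mod 2593 = 1675. x_4 = 1675^2 mod 2593 = 2592. x_4 ≡ −1, so 1300 is not a witness.
No listed base is a witness for 2593.

none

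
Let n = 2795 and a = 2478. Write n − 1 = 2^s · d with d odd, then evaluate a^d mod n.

1243

n − 1 = 2794 = 2^1 · 1397, so s = 1 and d = 1397.
Repeated squaring mod 2795: 2478^1 ≡ 2478, 2478^2 ≡ 2664, 2478^4 ≡ 391, 2478^8 ≡ 1951, 2478^16 ≡ 2406, 2478^32 ≡ 391, 2478^64 ≡ 1951, 2478^128 ≡ 2406, 2478^256 ≡ 391, 2478^512 ≡ 1951, 2478^1024 ≡ 2406.
1397 = 1024 + 256 + 64 + 32 + 16 + 4 + 1, so 2478^1397 ≡ 2406·391·1951·391·2406·391·2478 ≡ 1243 (mod 2795).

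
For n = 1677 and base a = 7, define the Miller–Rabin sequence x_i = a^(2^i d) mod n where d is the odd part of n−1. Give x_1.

n − 1 = 1676 = 2^2 · 419, so s = 2 and d = 419.
x_0 = 7^419 mod 1677 = 1198.
x_1 = 1198^2 mod 1677 = 1369.

1369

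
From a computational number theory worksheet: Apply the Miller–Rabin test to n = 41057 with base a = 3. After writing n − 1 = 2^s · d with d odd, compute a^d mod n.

4235

n − 1 = 41056 = 2^5 · 1283, so s = 5 and d = 1283.
Repeated squaring mod 41057: 3^1 ≡ 3, 3^2 ≡ 9, 3^4 ≡ 81, 3^8 ≡ 6561, 3^16 ≡ 18985, 3^32 ≡ 31879, 3^64 ≡ 27777, 3^128 ≡ 18585, 3^256 ≡ 30741, 3^512 ≡ 112, 3^1024 ≡ 12544.
1283 = 1024 + 256 + 2 + 1, so 3^1283 ≡ 12544·30741·9·3 ≡ 4235 (mod 41057).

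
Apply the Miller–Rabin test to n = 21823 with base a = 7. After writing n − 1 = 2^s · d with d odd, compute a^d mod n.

12749

n − 1 = 21822 = 2^1 · 10911, so s = 1 and d = 10911.
Repeated squaring mod 21823: 7^1 ≡ 7, 7^2 ≡ 49, 7^4 ≡ 2401, 7^8 ≡ 3529, 7^16 ≡ 14731, 7^32 ≡ 16272, 7^64 ≡ 21348, 7^128 ≡ 7395, 7^256 ≡ 19410, 7^512 ≡ 17651, 7^1024 ≡ 12653, 7^2048 ≡ 4881, 7^4096 ≡ 15268, 7^8192 ≡ 20361.
10911 = 8192 + 2048 + 512 + 128 + 16 + 8 + 4 + 2 + 1, so 7^10911 ≡ 20361·4881·17651·7395·14731·3529·2401·49·7 ≡ 12749 (mod 21823).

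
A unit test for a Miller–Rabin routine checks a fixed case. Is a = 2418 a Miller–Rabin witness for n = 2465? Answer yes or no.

no

n − 1 = 2464 = 2^5 · 77, so s = 5 and d = 77.
Repeated squaring mod 2465: 2418^1 ≡ 2418, 2418^2 ≡ 2209, 2418^4 ≡ 1446, 2418^8 ≡ 596, 2418^16 ≡ 256, 2418^32 ≡ 1446, 2418^64 ≡ 596.
77 = 64 + 8 + 4 + 1, so 2418^77 ≡ 596·596·1446·2418 ≡ 2163 (mod 2465).
x_0 = 2418^77 mod 2465 = 2163.
x_0 is neither 1 nor 2464, so continue squaring.
x_1 = 2163^2 mod 2465 = 2464.
x_1 ≡ −1, so 2418 is not a witness.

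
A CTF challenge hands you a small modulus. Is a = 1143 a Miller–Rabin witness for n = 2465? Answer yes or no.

no

n − 1 = 2464 = 2^5 · 77, so s = 5 and d = 77.
x_0 = 1143^77 mod 2465 = 1143.
x_0 is neither 1 nor 2464, so continue squaring.
x_1 = 1143^2 mod 2465 = 2464.
x_1 ≡ −1, so 1143 is not a witness.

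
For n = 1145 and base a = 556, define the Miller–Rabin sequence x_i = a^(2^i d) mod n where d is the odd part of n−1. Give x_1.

n − 1 = 1144 = 2^3 · 143, so s = 3 and d = 143.
x_0 = 556^143 mod 1145 = 756.
x_1 = 756^2 mod 1145 = 181.

181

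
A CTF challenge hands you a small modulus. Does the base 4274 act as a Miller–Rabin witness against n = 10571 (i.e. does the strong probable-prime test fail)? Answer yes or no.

n − 1 = 10570 = 2^1 · 5285, so s = 1 and d = 5285.
x_0 = 4274^5285 mod 10571 = 10570.
x_0 = 10570 ≡ −1, so 4274 is not a witness.

no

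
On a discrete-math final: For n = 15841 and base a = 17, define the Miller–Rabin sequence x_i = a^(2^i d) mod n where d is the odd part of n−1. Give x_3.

n − 1 = 15840 = 2^5 · 495, so s = 5 and d = 495.
Repeated squaring mod 15841: 17^1 ≡ 17, 17^2 ≡ 289, 17^4 ≡ 4316, 17^8 ≡ 14681, 17^16 ≡ 14956, 17^32 ≡ 7016, 17^64 ≡ 6269, 17^128 ≡ 14681, 17^256 ≡ 14956.
495 = 256 + 128 + 64 + 32 + 8 + 4 + 2 + 1, so 17^495 ≡ 14956·14681·6269·7016·14681·4316·289·17 ≡ 10198 (mod 15841).
x_0 = 10198.
x_1 = 10198^2 mod 15841 = 3039.
x_2 = 3039^2 mod 15841 = 218.
x_3 = 218^2 mod 15841 = 1.

1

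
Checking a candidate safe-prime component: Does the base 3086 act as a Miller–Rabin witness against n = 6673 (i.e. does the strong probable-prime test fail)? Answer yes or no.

n − 1 = 6672 = 2^4 · 417, so s = 4 and d = 417.
x_0 = 3086^417 mod 6673 = 413.
x_0 is neither 1 nor 6672, so continue squaring.
x_1 = 413^2 mod 6673 = 3744.
x_2 = 3744^2 mod 6673 = 4236.
x_3 = 4236^2 mod 6673 = 6672.
x_3 ≡ −1, so 3086 is not a witness.

no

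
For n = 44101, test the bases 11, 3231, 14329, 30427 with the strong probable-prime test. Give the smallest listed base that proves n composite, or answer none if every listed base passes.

none

n − 1 = 44100 = 2^2 · 11025, so s = 2 and d = 11025.
Base 11: x_0 = 11^11025 mod 44101 = 43891. x_0 is neither 1 nor 44100, so continue squaring. x_1 = 43891^2 mod 44101 = 44100. x_1 ≡ −1, so 11 is not a witness.
Base 3231: x_0 = 3231^11025 mod 44101 = 44100. x_0 = 44100 ≡ −1, so 3231 is not a witness.
Base 14329: x_0 = 14329^11025 mod 44101 = 1. x_0 = 1, so 14329 is not a witness.
Base 30427: x_0 = 30427^11025 mod 44101 = 43891. x_0 is neither 1 nor 44100, so continue squaring. x_1 = 43891^2 mod 44101 = 44100. x_1 ≡ −1, so 30427 is not a witness.
No listed base is a witness for 44101.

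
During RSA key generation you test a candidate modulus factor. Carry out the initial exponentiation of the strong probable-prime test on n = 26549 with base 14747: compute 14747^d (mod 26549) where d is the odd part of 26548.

711

n − 1 = 26548 = 2^2 · 6637, so s = 2 and d = 6637.
14747^6637 mod 26549 = 711.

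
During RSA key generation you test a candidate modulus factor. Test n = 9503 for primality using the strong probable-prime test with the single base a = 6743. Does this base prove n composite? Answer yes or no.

yes

n − 1 = 9502 = 2^1 · 4751, so s = 1 and d = 4751.
x_0 = 6743^4751 mod 9503 = 9415.
x_0 ∉ {1, 9502} and s = 1, so 6743 is a Miller–Rabin witness and 9503 is composite.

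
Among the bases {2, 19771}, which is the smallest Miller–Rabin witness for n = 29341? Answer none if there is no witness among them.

n − 1 = 29340 = 2^2 · 7335, so s = 2 and d = 7335.
Base 2: x_0 = 2^7335 mod 29341 = 26424. x_0 is neither 1 nor 29340, so continue squaring. x_1 = 26424^2 mod 29341 = 29340. x_1 ≡ −1, so 2 is not a witness.
Base 19771: x_0 = 19771^7335 mod 29341 = 13980. x_0 is neither 1 nor 29340, so continue squaring. x_1 = 13980^2 mod 29341 = 29340. x_1 ≡ −1, so 19771 is not a witness.
No listed base is a witness for 29341.

none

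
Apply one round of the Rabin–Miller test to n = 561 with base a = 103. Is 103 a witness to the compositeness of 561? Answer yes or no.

no

n − 1 = 560 = 2^4 · 35, so s = 4 and d = 35.
x_0 = 103^35 mod 561 = 1.
x_0 = 1, so 103 is not a witness.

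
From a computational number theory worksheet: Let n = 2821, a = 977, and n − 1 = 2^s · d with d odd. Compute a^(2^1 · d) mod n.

1520

n − 1 = 2820 = 2^2 · 705, so s = 2 and d = 705.
x_0 = 977^705 mod 2821 = 2605.
x_1 = 2605^2 mod 2821 = 1520.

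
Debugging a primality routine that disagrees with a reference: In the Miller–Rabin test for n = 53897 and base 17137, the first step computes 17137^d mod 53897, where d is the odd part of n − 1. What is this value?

51250

n − 1 = 53896 = 2^3 · 6737, so s = 3 and d = 6737.
Repeated squaring mod 53897: 17137^1 ≡ 17137, 17137^2 ≡ 45913, 17137^4 ≡ 38002, 17137^8 ≡ 35786, 17137^16 ≡ 45076, 17137^32 ≡ 36670, 17137^64 ≡ 12647, 17137^128 ≡ 34210, 17137^256 ≡ 4642, 17137^512 ≡ 43261, 17137^1024 ≡ 48590, 17137^2048 ≡ 30015, 17137^4096 ≡ 11870.
6737 = 4096 + 2048 + 512 + 64 + 16 + 1, so 17137^6737 ≡ 11870·30015·43261·12647·45076·17137 ≡ 51250 (mod 53897).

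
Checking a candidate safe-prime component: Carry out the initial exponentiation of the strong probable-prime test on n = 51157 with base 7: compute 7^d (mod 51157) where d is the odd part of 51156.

n − 1 = 51156 = 2^2 · 12789, so s = 2 and d = 12789.
Repeated squaring mod 51157: 7^1 ≡ 7, 7^2 ≡ 49, 7^4 ≡ 2401, 7^8 ≡ 35217, 7^16 ≡ 37938, 7^32 ≡ 40806, 7^64 ≡ 20443, 7^128 ≡ 14716, 7^256 ≡ 13075, 7^512 ≡ 40088, 7^1024 ≡ 1746, 7^2048 ≡ 30253, 7^4096 ≡ 45279, 7^8192 ≡ 19909.
12789 = 8192 + 4096 + 256 + 128 + 64 + 32 + 16 + 4 + 1, so 7^12789 ≡ 19909·45279·13075·14716·20443·40806·37938·2401·7 ≡ 1 (mod 51157).

1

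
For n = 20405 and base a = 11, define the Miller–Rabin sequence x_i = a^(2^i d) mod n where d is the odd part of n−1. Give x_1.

8206

n − 1 = 20404 = 2^2 · 5101, so s = 2 and d = 5101.
x_0 = 11^5101 mod 20405 = 6556.
x_1 = 6556^2 mod 20405 = 8206.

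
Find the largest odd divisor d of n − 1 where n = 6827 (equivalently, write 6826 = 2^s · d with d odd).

3413

Halving: 6826 → 3413; 3413 is odd.
So 6826 = 2^1 · 3413.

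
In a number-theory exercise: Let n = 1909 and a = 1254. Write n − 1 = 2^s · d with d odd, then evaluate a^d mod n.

n − 1 = 1908 = 2^2 · 477, so s = 2 and d = 477.
1254^477 mod 1909 = 772.

772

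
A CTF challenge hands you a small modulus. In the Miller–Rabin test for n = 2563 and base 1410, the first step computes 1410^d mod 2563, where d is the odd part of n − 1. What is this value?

1410

n − 1 = 2562 = 2^1 · 1281, so s = 1 and d = 1281.
Repeated squaring mod 2563: 1410^1 ≡ 1410, 1410^2 ≡ 1775, 1410^4 ≡ 698, 1410^8 ≡ 234, 1410^16 ≡ 933, 1410^32 ≡ 1632, 1410^64 ≡ 467, 1410^128 ≡ 234, 1410^256 ≡ 933, 1410^512 ≡ 1632, 1410^1024 ≡ 467.
1281 = 1024 + 256 + 1, so 1410^1281 ≡ 467·933·1410 ≡ 1410 (mod 2563).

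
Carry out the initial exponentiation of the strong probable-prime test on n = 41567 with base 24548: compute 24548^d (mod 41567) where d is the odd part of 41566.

4348

n − 1 = 41566 = 2^1 · 20783, so s = 1 and d = 20783.
Repeated squaring mod 41567: 24548^1 ≡ 24548, 24548^2 ≡ 7505, 24548^4 ≡ 1740, 24548^8 ≡ 34776, 24548^16 ≡ 19878, 24548^32 ≡ 40549, 24548^64 ≡ 38716, 24548^128 ≡ 22636, 24548^256 ≡ 33654, 24548^512 ≡ 15667, 24548^1024 ≡ 1754, 24548^2048 ≡ 558, 24548^4096 ≡ 20395, 24548^8192 ≡ 36623, 24548^16384 ≡ 1740.
20783 = 16384 + 4096 + 256 + 32 + 8 + 4 + 2 + 1, so 24548^20783 ≡ 1740·20395·33654·40549·34776·1740·7505·24548 ≡ 4348 (mod 41567).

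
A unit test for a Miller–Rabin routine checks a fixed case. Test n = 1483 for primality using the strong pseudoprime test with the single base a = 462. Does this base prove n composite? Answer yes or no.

n − 1 = 1482 = 2^1 · 741, so s = 1 and d = 741.
Repeated squaring mod 1483: 462^1 ≡ 462, 462^2 ≡ 1375, 462^4 ≡ 1283, 462^8 ≡ 1442, 462^16 ≡ 198, 462^32 ≡ 646, 462^64 ≡ 593, 462^128 ≡ 178, 462^256 ≡ 541, 462^512 ≡ 530.
741 = 512 + 128 + 64 + 32 + 4 + 1, so 462^741 ≡ 530·178·593·646·1283·462 ≡ 1482 (mod 1483).
x_0 = 462^741 mod 1483 = 1482.
x_0 = 1482 ≡ −1, so 462 is not a witness.

no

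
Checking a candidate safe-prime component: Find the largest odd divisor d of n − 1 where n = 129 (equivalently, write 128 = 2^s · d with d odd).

1

Halving: 128 → 64 → 32 → 16 → 8 → 4 → 2 → 1; 1 is odd.
So 128 = 2^7 · 1.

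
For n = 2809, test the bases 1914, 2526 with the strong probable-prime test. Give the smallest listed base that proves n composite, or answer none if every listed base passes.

2526

n − 1 = 2808 = 2^3 · 351, so s = 3 and d = 351.
Base 1914: x_0 = 1914^351 mod 2809 = 2808. x_0 = 2808 ≡ −1, so 1914 is not a witness.
Base 2526: x_0 = 2526^351 mod 2809 = 1931. x_0 is neither 1 nor 2808, so continue squaring. x_1 = 1931^2 mod 2809 = 1218. x_2 = 1218^2 mod 2809 = 372. Reached i = s−1 = 2 without hitting −1: 2526 is a Miller–Rabin witness and 2809 is composite.
The smallest witness among the given bases is 2526.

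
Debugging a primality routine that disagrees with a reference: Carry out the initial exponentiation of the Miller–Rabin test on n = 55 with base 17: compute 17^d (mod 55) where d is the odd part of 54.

n − 1 = 54 = 2^1 · 27, so s = 1 and d = 27.
By repeated squaring, 17^27 ≡ 8 (mod 55).

8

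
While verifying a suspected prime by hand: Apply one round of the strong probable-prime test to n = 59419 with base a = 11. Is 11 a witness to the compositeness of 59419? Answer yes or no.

no

n − 1 = 59418 = 2^1 · 29709, so s = 1 and d = 29709.
x_0 = 11^29709 mod 59419 = 1.
x_0 = 1, so 11 is not a witness.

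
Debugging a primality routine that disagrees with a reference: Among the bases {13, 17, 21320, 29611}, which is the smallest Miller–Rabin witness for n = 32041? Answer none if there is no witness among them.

n − 1 = 32040 = 2^3 · 4005, so s = 3 and d = 4005.
Base 13: x_0 = 13^4005 mod 32041 = 15574. x_0 is neither 1 nor 32040, so continue squaring. x_1 = 15574^2 mod 32041 = 31147. x_2 = 31147^2 mod 32041 = 30252. Reached i = s−1 = 2 without hitting −1: 13 is a Miller–Rabin witness and 32041 is composite.
Base 17: x_0 = 17^4005 mod 32041 = 5908. x_0 is neither 1 nor 32040, so continue squaring. x_1 = 5908^2 mod 32041 = 11815. x_2 = 11815^2 mod 32041 = 23629. Reached i = s−1 = 2 without hitting −1: 17 is a Miller–Rabin witness and 32041 is composite.
Base 21320: x_0 = 21320^4005 mod 32041 = 10204. x_0 is neither 1 nor 32040, so continue squaring. x_1 = 10204^2 mod 32041 = 20407. x_2 = 20407^2 mod 32041 = 8772. Reached i = s−1 = 2 without hitting −1: 21320 is a Miller–Rabin witness and 32041 is composite.
Base 29611: x_0 = 29611^4005 mod 32041 = 21123. x_0 is neither 1 nor 32040, so continue squaring. x_1 = 21123^2 mod 32041 = 10204. x_2 = 10204^2 mod 32041 = 20407. Reached i = s−1 = 2 without hitting −1: 29611 is a Miller–Rabin witness and 32041 is composite.
The smallest witness among the given bases is 13.

13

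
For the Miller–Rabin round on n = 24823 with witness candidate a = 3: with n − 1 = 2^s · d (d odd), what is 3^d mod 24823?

23075

n − 1 = 24822 = 2^1 · 12411, so s = 1 and d = 12411.
Repeated squaring mod 24823: 3^1 ≡ 3, 3^2 ≡ 9, 3^4 ≡ 81, 3^8 ≡ 6561, 3^16 ≡ 3639, 3^32 ≡ 11662, 3^64 ≡ 21850, 3^128 ≡ 1741, 3^256 ≡ 2675, 3^512 ≡ 6601, 3^1024 ≡ 8836, 3^2048 ≡ 6561, 3^4096 ≡ 3639, 3^8192 ≡ 11662.
12411 = 8192 + 4096 + 64 + 32 + 16 + 8 + 2 + 1, so 3^12411 ≡ 11662·3639·21850·11662·3639·6561·9·3 ≡ 23075 (mod 24823).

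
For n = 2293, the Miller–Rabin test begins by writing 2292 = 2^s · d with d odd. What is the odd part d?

573

Halving: 2292 → 1146 → 573; 573 is odd.
So 2292 = 2^2 · 573.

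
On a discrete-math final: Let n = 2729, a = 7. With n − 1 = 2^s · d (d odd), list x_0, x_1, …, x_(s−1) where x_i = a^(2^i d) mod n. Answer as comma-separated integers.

n − 1 = 2728 = 2^3 · 341, so s = 3 and d = 341.
x_0 = 7^341 mod 2729 = 2663.
x_1 = 2663^2 mod 2729 = 1627.
x_2 = 1627^2 mod 2729 = 2728.

2663, 1627, 2728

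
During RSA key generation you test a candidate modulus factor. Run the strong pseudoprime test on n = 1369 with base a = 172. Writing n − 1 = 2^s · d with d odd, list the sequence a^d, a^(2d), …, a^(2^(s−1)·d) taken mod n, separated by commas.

n − 1 = 1368 = 2^3 · 171, so s = 3 and d = 171.
x_0 = 172^171 mod 1369 = 524.
x_1 = 524^2 mod 1369 = 776.
x_2 = 776^2 mod 1369 = 1185.

524, 776, 1185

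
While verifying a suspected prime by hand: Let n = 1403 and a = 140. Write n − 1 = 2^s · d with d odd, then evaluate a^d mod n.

n − 1 = 1402 = 2^1 · 701, so s = 1 and d = 701.
140^701 mod 1403 = 417.

417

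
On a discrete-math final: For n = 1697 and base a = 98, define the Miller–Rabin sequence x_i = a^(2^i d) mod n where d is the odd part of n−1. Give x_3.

1

n − 1 = 1696 = 2^5 · 53, so s = 5 and d = 53.
x_0 = 98^53 mod 1697 = 1696.
x_1 = 1696^2 mod 1697 = 1.
x_2 = 1^2 mod 1697 = 1.
x_3 = 1^2 mod 1697 = 1.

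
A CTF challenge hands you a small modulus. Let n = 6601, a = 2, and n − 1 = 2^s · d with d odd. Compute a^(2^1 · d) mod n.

n − 1 = 6600 = 2^3 · 825, so s = 3 and d = 825.
x_0 = 2^825 mod 6601 = 2738.
x_1 = 2738^2 mod 6601 = 4509.

4509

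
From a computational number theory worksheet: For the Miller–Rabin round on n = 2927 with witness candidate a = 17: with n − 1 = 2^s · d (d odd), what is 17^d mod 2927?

2926

n − 1 = 2926 = 2^1 · 1463, so s = 1 and d = 1463.
By repeated squaring, 17^1463 ≡ 2926 (mod 2927).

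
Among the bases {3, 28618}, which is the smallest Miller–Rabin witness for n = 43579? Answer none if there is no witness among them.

n − 1 = 43578 = 2^1 · 21789, so s = 1 and d = 21789.
Base 3: x_0 = 3^21789 mod 43579 = 43578. x_0 = 43578 ≡ −1, so 3 is not a witness.
Base 28618: x_0 = 28618^21789 mod 43579 = 1. x_0 = 1, so 28618 is not a witness.
No listed base is a witness for 43579.

none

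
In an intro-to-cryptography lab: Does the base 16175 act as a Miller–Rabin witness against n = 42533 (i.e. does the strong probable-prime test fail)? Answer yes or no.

no

n − 1 = 42532 = 2^2 · 10633, so s = 2 and d = 10633.
x_0 = 16175^10633 mod 42533 = 3506.
x_0 is neither 1 nor 42532, so continue squaring.
x_1 = 3506^2 mod 42533 = 42532.
x_1 ≡ −1, so 16175 is not a witness.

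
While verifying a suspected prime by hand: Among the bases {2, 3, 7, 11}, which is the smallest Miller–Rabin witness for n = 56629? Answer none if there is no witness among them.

n − 1 = 56628 = 2^2 · 14157, so s = 2 and d = 14157.
Base 2: x_0 = 2^14157 mod 56629 = 36085. x_0 is neither 1 nor 56628, so continue squaring. x_1 = 36085^2 mod 56629 = 56628. x_1 ≡ −1, so 2 is not a witness.
Base 3: x_0 = 3^14157 mod 56629 = 56628. x_0 = 56628 ≡ −1, so 3 is not a witness.
Base 7: x_0 = 7^14157 mod 56629 = 20544. x_0 is neither 1 nor 56628, so continue squaring. x_1 = 20544^2 mod 56629 = 56628. x_1 ≡ −1, so 7 is not a witness.
Base 11: x_0 = 11^14157 mod 56629 = 56628. x_0 = 56628 ≡ −1, so 11 is not a witness.
No listed base is a witness for 56629.

none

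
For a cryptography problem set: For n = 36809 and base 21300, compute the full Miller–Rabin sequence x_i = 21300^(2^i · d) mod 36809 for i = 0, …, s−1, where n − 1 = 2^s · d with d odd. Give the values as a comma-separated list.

18190, 36808, 1

n − 1 = 36808 = 2^3 · 4601, so s = 3 and d = 4601.
x_0 = 21300^4601 mod 36809 = 18190.
x_1 = 18190^2 mod 36809 = 36808.
x_2 = 36808^2 mod 36809 = 1.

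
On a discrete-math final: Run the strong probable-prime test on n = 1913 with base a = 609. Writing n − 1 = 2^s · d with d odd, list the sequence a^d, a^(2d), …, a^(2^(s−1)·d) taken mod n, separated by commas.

991, 712, 1912

n − 1 = 1912 = 2^3 · 239, so s = 3 and d = 239.
x_0 = 609^239 mod 1913 = 991.
x_1 = 991^2 mod 1913 = 712.
x_2 = 712^2 mod 1913 = 1912.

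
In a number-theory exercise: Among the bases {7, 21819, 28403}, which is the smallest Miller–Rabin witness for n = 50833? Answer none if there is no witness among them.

none

n − 1 = 50832 = 2^4 · 3177, so s = 4 and d = 3177.
Base 7: x_0 = 7^3177 mod 50833 = 38574. x_0 is neither 1 nor 50832, so continue squaring. x_1 = 38574^2 mod 50833 = 20733. x_2 = 20733^2 mod 50833 = 13441. x_3 = 13441^2 mod 50833 = 50832. x_3 ≡ −1, so 7 is not a witness.
Base 21819: x_0 = 21819^3177 mod 50833 = 48768. x_0 is neither 1 nor 50832, so continue squaring. x_1 = 48768^2 mod 50833 = 45086. x_2 = 45086^2 mod 50833 = 37392. x_3 = 37392^2 mod 50833 = 50832. x_3 ≡ −1, so 21819 is not a witness.
Base 28403: x_0 = 28403^3177 mod 50833 = 13441. x_0 is neither 1 nor 50832, so continue squaring. x_1 = 13441^2 mod 50833 = 50832. x_1 ≡ −1, so 28403 is not a witness.
No listed base is a witness for 50833.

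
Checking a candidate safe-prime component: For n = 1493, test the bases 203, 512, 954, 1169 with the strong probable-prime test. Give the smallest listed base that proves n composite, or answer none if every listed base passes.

none

n − 1 = 1492 = 2^2 · 373, so s = 2 and d = 373.
Base 203: x_0 = 203^373 mod 1493 = 432. x_0 is neither 1 nor 1492, so continue squaring. x_1 = 432^2 mod 1493 = 1492. x_1 ≡ −1, so 203 is not a witness.
Base 512: x_0 = 512^373 mod 1493 = 432. x_0 is neither 1 nor 1492, so continue squaring. x_1 = 432^2 mod 1493 = 1492. x_1 ≡ −1, so 512 is not a witness.
Base 954: x_0 = 954^373 mod 1493 = 1061. x_0 is neither 1 nor 1492, so continue squaring. x_1 = 1061^2 mod 1493 = 1492. x_1 ≡ −1, so 954 is not a witness.
Base 1169: x_0 = 1169^373 mod 1493 = 1. x_0 = 1, so 1169 is not a witness.
No listed base is a witness for 1493.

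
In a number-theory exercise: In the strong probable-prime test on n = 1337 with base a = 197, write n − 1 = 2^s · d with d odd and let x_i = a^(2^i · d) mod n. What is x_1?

n − 1 = 1336 = 2^3 · 167, so s = 3 and d = 167.
x_0 = 197^167 mod 1337 = 750.
x_1 = 750^2 mod 1337 = 960.

960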